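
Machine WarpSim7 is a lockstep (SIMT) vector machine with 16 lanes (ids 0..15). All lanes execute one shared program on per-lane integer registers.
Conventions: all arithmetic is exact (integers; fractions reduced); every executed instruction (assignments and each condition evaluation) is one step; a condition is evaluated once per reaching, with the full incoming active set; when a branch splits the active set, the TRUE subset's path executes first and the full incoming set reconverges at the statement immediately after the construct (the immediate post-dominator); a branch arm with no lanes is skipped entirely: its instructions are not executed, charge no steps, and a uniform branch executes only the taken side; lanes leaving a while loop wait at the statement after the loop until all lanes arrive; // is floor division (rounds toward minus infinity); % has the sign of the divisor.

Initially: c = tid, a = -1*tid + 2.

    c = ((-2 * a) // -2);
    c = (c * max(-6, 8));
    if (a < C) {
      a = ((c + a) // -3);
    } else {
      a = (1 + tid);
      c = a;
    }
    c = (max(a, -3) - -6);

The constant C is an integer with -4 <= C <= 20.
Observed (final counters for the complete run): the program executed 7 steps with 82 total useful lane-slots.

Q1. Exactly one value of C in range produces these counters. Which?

Answer: C = 1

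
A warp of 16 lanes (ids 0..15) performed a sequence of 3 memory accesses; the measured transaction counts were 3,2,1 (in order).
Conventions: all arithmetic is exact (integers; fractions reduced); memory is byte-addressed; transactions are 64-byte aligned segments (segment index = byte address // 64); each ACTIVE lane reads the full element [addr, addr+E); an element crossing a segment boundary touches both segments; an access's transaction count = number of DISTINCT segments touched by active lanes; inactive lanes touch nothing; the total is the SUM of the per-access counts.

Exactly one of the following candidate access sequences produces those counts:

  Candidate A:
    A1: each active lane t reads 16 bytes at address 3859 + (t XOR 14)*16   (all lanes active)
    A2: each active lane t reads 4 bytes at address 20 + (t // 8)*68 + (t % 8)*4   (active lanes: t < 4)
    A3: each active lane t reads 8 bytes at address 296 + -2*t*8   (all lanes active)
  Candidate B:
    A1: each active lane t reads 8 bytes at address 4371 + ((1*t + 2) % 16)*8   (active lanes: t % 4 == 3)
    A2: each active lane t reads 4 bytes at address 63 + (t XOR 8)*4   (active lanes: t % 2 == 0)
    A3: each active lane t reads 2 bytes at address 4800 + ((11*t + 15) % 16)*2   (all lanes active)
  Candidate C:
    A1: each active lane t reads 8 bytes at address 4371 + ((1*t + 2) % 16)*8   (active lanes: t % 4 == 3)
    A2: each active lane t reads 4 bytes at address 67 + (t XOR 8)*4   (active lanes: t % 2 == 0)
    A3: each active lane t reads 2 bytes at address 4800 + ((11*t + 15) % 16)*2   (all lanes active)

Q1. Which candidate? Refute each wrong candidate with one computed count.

A: A1 gives 5 transactions, not 3
C: A2 gives 1 transaction, not 2
B: all counts match (3,2,1)

Answer: B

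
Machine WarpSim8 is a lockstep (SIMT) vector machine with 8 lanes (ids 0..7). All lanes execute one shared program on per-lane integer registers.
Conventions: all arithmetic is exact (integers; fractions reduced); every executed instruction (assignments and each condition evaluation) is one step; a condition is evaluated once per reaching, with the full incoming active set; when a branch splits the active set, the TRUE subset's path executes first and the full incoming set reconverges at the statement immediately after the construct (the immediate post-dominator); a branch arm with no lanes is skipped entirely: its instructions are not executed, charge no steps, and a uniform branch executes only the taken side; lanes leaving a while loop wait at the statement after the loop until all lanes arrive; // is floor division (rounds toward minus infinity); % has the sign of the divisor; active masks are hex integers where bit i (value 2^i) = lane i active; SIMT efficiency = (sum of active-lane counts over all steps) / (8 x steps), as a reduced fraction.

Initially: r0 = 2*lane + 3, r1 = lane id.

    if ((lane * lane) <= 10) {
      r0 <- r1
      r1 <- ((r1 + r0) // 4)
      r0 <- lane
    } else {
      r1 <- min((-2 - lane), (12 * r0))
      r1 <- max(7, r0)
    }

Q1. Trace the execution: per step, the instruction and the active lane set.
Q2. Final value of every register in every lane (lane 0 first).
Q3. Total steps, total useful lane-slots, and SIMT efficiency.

step 0: eval ((lane * lane) <= 10)   0xff
step 1: r0 <- r1                     0x0f
step 2: r1 <- ((r1 + r0) // 4)       0x0f
step 3: r0 <- lane                   0x0f
step 4: r1 <- min((-2 - lane), (12 * r0)) 0xf0
step 5: r1 <- max(7, r0)             0xf0

Answer: 6 steps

r0: 0,1,2,3,11,13,15,17
r1: 0,0,1,1,11,13,15,17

steps = 6; useful = 28; efficiency = 28/48 = 7/12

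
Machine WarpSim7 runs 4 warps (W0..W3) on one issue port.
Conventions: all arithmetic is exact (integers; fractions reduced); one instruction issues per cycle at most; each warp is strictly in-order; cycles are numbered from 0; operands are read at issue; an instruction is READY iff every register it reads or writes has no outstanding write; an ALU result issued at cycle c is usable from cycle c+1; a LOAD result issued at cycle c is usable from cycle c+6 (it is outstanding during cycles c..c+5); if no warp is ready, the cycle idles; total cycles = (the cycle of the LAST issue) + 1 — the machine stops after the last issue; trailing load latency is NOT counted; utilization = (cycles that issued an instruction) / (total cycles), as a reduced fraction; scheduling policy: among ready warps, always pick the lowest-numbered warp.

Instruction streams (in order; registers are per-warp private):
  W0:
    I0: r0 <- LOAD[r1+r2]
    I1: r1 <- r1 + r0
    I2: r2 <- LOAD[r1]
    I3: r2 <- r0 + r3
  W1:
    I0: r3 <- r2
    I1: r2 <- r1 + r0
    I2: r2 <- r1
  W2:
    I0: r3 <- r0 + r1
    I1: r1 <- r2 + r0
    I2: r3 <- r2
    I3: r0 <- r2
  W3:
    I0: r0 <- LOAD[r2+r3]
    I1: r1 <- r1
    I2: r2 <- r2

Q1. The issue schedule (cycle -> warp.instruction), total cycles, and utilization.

cycle 0: W0.I0
cycle 1: W1.I0
cycle 2: W1.I1
cycle 3: W1.I2
cycle 4: W2.I0
cycle 5: W2.I1
cycle 6: W0.I1
cycle 7: W0.I2
cycle 8: W2.I2
cycle 9: W2.I3
cycle 10: W3.I0
cycle 11: W3.I1
cycle 12: W3.I2
cycle 13: W0.I3

Answer: 14 cycles, utilization 1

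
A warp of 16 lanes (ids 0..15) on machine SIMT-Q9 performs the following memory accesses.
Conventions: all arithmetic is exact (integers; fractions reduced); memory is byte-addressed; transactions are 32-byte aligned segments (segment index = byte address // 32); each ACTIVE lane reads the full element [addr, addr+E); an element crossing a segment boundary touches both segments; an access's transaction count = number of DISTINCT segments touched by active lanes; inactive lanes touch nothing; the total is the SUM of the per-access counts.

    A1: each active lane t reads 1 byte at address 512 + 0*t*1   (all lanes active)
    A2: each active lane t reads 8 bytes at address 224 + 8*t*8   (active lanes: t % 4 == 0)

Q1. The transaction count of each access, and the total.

A1: 1 transaction
A2: 4 transactions

Answer: 1,4; total 5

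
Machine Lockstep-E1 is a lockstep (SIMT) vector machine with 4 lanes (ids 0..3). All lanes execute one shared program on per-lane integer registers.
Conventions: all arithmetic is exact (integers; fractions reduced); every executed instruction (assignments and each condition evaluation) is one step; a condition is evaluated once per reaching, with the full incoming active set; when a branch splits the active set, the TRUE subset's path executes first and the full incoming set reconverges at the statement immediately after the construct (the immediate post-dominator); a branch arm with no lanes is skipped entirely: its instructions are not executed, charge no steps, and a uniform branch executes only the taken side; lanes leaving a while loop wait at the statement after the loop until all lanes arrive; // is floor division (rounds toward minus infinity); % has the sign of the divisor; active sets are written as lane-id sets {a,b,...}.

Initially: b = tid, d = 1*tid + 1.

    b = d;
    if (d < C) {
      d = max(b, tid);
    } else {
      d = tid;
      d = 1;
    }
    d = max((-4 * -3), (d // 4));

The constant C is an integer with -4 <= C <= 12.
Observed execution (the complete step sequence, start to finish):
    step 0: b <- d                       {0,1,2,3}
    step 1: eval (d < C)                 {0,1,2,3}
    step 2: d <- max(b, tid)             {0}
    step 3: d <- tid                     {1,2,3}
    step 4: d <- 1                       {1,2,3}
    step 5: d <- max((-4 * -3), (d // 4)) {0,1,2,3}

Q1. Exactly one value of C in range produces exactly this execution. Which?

Answer: C = 2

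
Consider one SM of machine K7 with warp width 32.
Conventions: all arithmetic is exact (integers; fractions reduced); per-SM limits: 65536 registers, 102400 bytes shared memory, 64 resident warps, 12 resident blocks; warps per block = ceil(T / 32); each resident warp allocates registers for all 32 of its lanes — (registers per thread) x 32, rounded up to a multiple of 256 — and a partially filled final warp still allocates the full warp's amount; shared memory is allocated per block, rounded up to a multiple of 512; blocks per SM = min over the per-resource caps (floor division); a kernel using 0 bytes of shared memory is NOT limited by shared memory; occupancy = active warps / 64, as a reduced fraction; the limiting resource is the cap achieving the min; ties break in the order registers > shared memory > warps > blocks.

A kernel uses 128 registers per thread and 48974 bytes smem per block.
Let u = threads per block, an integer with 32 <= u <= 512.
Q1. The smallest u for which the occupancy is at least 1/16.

Answer: u = 33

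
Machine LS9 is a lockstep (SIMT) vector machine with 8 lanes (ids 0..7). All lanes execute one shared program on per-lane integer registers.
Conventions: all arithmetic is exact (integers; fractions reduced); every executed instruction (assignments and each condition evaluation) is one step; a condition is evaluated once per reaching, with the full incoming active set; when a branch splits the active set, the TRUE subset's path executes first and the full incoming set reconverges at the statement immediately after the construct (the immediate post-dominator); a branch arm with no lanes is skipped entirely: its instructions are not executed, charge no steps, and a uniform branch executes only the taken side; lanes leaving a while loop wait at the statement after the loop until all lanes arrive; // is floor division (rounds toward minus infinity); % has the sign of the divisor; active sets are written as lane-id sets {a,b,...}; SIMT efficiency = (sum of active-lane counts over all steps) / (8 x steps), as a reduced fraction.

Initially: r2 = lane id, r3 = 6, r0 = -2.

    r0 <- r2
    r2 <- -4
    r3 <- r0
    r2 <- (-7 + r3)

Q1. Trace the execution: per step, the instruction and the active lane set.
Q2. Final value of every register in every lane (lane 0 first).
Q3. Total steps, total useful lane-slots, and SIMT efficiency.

step 0: r0 <- r2                     {0,1,2,3,4,5,6,7}
step 1: r2 <- -4                     {0,1,2,3,4,5,6,7}
step 2: r3 <- r0                     {0,1,2,3,4,5,6,7}
step 3: r2 <- (-7 + r3)              {0,1,2,3,4,5,6,7}

Answer: 4 steps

r2: -7,-6,-5,-4,-3,-2,-1,0
r3: 0,1,2,3,4,5,6,7
r0: 0,1,2,3,4,5,6,7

steps = 4; useful = 32; efficiency = 32/32 = 1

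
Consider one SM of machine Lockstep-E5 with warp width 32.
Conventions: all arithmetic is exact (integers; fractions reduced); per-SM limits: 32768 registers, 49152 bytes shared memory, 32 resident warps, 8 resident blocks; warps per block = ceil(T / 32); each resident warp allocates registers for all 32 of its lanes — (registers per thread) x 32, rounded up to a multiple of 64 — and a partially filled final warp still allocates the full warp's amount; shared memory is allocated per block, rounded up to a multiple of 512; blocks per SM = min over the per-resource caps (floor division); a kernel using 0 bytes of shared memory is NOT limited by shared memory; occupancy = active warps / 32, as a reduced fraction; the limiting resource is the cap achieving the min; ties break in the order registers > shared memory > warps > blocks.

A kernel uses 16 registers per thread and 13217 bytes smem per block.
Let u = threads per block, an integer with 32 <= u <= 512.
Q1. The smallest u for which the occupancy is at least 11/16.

Answer: u = 225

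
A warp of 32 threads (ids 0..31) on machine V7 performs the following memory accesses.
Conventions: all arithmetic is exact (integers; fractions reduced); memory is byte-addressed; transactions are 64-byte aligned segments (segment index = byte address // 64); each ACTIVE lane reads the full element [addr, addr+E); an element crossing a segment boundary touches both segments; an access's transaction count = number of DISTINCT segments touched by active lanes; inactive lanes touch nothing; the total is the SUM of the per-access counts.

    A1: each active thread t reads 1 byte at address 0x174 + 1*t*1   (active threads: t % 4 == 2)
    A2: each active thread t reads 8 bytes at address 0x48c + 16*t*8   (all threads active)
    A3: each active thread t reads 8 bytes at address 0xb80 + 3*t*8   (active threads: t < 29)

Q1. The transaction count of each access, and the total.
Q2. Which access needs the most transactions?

A1: 2 transactions
A2: 32 transactions
A3: 11 transactions

Answer: 2,32,11; total 45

Answer: A2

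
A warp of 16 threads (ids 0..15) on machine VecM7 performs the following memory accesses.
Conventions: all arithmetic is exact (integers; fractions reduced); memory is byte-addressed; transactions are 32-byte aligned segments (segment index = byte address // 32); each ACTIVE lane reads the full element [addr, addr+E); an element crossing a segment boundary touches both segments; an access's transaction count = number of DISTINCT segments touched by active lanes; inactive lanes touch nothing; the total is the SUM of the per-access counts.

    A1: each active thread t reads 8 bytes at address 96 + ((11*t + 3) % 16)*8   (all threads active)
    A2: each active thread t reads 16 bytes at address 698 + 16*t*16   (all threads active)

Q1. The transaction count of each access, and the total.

A1: 4 transactions
A2: 32 transactions

Answer: 4,32; total 36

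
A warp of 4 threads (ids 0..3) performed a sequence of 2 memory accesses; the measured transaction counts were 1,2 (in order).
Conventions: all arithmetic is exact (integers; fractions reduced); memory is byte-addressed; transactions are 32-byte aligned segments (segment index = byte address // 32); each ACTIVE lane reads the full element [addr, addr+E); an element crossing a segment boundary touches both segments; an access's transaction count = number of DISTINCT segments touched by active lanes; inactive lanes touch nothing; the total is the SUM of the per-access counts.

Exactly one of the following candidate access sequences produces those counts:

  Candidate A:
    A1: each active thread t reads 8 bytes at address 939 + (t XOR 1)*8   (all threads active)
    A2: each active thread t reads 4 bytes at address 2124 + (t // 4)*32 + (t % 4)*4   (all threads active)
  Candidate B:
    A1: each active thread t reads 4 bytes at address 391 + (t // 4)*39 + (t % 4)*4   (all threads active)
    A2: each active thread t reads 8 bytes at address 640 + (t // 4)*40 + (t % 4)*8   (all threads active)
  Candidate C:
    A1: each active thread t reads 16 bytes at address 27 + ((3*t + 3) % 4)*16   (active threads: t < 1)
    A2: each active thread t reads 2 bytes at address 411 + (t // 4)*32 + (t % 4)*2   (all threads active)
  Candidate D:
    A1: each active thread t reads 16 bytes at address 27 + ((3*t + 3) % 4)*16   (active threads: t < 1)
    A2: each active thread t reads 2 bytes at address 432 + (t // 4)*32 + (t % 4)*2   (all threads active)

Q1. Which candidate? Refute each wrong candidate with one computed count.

A: A1 gives 2 transactions, not 1
B: A2 gives 1 transaction, not 2
D: A2 gives 1 transaction, not 2
C: all counts match (1,2)

Answer: C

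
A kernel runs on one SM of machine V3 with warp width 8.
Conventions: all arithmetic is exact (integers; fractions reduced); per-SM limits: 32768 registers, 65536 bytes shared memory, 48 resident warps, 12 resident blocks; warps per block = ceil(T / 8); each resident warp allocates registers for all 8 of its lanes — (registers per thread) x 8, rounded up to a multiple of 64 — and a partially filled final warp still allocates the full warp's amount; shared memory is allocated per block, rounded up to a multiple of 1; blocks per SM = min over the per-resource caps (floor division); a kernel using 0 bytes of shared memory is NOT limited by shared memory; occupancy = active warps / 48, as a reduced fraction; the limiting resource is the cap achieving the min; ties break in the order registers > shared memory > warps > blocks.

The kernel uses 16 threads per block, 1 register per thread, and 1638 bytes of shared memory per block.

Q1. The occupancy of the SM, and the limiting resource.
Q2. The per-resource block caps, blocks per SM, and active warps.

Answer: occupancy 1/2, limited by blocks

registers: 256 blocks
shared memory: 40 blocks
warps: 24 blocks
blocks: 12 blocks

Answer: 12 blocks, 24 active warps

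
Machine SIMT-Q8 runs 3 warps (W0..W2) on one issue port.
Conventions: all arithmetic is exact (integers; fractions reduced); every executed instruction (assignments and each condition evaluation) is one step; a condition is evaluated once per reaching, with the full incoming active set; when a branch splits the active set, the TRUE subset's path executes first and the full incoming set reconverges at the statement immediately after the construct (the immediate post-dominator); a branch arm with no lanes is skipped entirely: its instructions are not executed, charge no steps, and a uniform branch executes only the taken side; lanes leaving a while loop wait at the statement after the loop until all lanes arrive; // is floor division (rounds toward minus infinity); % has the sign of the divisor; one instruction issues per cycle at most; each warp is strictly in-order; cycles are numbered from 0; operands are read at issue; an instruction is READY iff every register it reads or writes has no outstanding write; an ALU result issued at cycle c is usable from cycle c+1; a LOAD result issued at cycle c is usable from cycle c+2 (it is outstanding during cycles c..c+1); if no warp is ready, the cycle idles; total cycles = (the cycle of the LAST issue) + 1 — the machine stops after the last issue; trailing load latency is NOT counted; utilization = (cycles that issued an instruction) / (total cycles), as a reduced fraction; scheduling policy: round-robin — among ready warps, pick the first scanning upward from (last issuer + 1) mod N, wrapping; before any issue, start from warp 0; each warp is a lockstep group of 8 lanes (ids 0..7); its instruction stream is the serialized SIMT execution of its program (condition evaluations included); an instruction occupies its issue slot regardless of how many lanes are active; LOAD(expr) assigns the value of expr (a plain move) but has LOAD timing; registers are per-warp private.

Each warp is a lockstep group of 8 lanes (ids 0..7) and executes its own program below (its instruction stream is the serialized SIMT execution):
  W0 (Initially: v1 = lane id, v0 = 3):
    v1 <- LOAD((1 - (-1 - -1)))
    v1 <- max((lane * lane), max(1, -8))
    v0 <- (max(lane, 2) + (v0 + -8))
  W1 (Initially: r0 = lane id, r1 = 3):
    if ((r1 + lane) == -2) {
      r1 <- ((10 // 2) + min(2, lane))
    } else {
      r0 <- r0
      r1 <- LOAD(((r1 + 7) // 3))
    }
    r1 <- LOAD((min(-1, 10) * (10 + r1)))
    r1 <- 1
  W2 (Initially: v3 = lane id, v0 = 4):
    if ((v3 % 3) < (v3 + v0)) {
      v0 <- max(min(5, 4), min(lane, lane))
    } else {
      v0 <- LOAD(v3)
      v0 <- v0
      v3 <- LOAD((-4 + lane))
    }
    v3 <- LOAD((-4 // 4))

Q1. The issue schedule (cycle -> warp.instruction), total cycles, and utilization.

cycle 0: W0.I0
cycle 1: W1.I0
cycle 2: W2.I0
cycle 3: W0.I1
cycle 4: W1.I1
cycle 5: W2.I1
cycle 6: W0.I2
cycle 7: W1.I2
cycle 8: W2.I2
cycle 9: W1.I3
cycle 10: idle
cycle 11: W1.I4

Answer: 12 cycles, utilization 11/12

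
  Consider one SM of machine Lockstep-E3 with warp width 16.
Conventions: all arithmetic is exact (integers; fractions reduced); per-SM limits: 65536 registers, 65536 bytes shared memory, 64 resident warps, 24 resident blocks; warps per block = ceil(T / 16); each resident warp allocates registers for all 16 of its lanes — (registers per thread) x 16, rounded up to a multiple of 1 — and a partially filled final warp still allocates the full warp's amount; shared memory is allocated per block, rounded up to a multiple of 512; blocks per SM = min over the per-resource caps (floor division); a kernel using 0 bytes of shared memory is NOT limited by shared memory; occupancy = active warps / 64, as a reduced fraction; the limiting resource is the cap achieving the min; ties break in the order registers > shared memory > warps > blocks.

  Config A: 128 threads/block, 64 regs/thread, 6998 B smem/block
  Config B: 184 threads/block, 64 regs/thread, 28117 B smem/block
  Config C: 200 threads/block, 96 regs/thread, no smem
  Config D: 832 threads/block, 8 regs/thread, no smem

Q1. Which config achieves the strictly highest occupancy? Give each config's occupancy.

occupancies: A 1, B 3/8, C 39/64, D 13/16

Answer: A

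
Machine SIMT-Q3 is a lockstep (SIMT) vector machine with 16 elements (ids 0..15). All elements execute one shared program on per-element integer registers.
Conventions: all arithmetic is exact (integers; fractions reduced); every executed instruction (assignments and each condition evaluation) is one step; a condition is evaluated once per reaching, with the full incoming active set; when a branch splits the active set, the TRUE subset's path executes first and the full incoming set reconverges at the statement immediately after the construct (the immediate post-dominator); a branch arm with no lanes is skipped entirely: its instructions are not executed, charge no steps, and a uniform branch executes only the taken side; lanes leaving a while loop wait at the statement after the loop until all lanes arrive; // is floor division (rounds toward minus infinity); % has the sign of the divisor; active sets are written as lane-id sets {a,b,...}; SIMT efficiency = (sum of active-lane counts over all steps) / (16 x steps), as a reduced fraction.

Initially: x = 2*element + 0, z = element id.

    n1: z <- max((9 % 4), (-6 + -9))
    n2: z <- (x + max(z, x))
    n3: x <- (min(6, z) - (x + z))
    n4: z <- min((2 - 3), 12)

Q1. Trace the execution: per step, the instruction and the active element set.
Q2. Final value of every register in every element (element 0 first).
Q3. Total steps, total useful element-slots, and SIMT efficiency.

step 0: z <- max((9 % 4), (-6 + -9)) {0,1,2,3,4,5,6,7,8,9,10,11,12,13,14,15}
step 1: z <- (x + max(z, x))         {0,1,2,3,4,5,6,7,8,9,10,11,12,13,14,15}
step 2: x <- (min(6, z) - (x + z))   {0,1,2,3,4,5,6,7,8,9,10,11,12,13,14,15}
step 3: z <- min((2 - 3), 12)        {0,1,2,3,4,5,6,7,8,9,10,11,12,13,14,15}

Answer: 4 steps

x: 0,-2,-6,-12,-18,-24,-30,-36,-42,-48,-54,-60,-66,-72,-78,-84
z: -1,-1,-1,-1,-1,-1,-1,-1,-1,-1,-1,-1,-1,-1,-1,-1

steps = 4; useful = 64; efficiency = 64/64 = 1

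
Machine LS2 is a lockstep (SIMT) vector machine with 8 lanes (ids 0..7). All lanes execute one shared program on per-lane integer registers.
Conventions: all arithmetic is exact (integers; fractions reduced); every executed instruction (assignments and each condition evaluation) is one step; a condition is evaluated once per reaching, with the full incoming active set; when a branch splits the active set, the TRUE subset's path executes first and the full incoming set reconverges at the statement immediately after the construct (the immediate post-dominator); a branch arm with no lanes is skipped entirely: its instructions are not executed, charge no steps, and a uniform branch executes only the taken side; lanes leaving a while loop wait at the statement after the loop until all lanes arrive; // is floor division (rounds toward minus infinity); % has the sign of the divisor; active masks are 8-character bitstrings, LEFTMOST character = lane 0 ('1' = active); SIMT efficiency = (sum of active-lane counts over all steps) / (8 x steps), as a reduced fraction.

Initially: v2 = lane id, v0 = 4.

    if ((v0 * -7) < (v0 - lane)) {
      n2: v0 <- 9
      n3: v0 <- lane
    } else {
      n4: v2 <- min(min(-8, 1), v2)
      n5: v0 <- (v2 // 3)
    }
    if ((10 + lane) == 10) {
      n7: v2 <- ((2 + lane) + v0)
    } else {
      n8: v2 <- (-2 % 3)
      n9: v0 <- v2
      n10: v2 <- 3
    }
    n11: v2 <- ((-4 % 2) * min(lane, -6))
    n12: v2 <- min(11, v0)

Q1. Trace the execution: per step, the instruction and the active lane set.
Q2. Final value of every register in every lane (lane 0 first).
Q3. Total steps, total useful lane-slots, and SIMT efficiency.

step 0: eval ((v0 * -7) < (v0 - lane)) 11111111
step 1: v0 <- 9                      11111111
step 2: v0 <- lane                   11111111
step 3: eval ((10 + lane) == 10)     11111111
step 4: v2 <- ((2 + lane) + v0)      10000000
step 5: v2 <- (-2 % 3)               01111111
step 6: v0 <- v2                     01111111
step 7: v2 <- 3                      01111111
step 8: v2 <- ((-4 % 2) * min(lane, -6)) 11111111
step 9: v2 <- min(11, v0)            11111111

Answer: 10 steps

v2: 0,1,1,1,1,1,1,1
v0: 0,1,1,1,1,1,1,1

steps = 10; useful = 70; efficiency = 70/80 = 7/8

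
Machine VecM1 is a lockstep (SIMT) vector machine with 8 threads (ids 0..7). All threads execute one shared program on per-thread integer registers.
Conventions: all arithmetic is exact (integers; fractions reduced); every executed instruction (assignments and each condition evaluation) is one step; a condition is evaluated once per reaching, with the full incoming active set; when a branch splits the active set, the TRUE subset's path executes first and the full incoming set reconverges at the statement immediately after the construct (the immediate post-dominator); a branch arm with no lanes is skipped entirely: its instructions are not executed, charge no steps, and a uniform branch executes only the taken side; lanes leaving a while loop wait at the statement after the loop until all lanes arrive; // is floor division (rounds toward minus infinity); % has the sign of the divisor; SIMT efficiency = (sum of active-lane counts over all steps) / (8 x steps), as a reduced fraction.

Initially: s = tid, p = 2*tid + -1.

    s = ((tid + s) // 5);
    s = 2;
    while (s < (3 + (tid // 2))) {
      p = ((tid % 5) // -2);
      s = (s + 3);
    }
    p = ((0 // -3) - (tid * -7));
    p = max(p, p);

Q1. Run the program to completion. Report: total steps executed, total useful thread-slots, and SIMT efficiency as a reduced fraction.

Answer: 11 steps, 70 useful, 35/44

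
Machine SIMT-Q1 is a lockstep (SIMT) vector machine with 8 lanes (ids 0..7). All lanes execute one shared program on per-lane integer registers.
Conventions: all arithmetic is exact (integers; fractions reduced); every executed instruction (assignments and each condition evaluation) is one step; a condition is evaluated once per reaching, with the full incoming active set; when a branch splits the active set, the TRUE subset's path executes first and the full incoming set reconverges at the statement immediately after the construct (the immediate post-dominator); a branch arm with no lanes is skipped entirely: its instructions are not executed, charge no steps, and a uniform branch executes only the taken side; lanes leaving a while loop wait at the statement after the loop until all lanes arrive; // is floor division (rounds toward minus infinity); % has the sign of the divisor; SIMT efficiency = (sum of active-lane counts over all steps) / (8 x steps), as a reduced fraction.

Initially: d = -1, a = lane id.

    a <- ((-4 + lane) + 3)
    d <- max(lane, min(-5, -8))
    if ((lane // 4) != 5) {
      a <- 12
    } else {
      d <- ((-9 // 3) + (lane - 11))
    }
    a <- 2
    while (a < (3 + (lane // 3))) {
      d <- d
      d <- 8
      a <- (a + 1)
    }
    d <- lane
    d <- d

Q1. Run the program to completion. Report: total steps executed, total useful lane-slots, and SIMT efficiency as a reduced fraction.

Answer: 20 steps, 124 useful, 31/40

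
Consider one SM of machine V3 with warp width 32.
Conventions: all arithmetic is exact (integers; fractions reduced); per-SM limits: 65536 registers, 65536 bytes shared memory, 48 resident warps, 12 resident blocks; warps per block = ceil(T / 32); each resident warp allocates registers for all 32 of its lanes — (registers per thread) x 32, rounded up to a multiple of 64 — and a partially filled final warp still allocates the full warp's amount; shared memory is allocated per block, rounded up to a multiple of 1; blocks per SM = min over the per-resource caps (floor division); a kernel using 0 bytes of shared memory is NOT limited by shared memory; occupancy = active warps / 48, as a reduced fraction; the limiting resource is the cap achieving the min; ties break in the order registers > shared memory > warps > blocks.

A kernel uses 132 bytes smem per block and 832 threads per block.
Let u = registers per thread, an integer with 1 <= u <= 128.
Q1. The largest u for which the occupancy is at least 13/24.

Answer: u = 78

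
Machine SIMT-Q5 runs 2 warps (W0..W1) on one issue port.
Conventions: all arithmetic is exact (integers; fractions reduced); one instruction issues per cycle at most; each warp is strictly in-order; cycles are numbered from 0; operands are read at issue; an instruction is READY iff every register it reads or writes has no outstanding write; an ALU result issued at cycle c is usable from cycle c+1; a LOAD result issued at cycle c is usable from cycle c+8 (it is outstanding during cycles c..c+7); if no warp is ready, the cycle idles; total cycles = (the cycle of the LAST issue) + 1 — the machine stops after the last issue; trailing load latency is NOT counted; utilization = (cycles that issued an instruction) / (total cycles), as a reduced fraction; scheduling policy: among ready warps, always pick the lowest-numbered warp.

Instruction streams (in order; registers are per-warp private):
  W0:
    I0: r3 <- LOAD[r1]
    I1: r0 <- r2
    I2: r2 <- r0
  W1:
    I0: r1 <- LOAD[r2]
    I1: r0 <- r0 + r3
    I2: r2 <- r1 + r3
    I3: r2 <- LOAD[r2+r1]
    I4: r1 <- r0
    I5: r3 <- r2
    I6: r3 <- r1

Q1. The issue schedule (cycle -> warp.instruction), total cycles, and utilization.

cycle 0: W0.I0
cycle 1: W0.I1
cycle 2: W0.I2
cycle 3: W1.I0
cycle 4: W1.I1
cycle 5: idle
cycle 6: idle
cycle 7: idle
cycle 8: idle
cycle 9: idle
cycle 10: idle
cycle 11: W1.I2
cycle 12: W1.I3
cycle 13: W1.I4
cycle 14: idle
cycle 15: idle
cycle 16: idle
cycle 17: idle
cycle 18: idle
cycle 19: idle
cycle 20: W1.I5
cycle 21: W1.I6

Answer: 22 cycles, utilization 5/11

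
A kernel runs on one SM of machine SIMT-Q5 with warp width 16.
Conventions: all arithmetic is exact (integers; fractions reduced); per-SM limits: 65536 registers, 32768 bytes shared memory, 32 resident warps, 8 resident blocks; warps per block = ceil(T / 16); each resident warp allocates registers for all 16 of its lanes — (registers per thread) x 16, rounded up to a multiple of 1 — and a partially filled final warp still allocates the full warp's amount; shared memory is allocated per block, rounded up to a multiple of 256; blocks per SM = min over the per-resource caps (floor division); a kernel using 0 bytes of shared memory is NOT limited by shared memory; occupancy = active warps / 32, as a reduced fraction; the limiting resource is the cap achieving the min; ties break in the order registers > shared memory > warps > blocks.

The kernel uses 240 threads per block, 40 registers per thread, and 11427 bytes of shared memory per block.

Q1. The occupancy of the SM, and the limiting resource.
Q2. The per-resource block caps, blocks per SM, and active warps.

Answer: occupancy 15/16, limited by shared memory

registers: 6 blocks
shared memory: 2 blocks
warps: 2 blocks
blocks: 8 blocks

Answer: 2 blocks, 30 active warps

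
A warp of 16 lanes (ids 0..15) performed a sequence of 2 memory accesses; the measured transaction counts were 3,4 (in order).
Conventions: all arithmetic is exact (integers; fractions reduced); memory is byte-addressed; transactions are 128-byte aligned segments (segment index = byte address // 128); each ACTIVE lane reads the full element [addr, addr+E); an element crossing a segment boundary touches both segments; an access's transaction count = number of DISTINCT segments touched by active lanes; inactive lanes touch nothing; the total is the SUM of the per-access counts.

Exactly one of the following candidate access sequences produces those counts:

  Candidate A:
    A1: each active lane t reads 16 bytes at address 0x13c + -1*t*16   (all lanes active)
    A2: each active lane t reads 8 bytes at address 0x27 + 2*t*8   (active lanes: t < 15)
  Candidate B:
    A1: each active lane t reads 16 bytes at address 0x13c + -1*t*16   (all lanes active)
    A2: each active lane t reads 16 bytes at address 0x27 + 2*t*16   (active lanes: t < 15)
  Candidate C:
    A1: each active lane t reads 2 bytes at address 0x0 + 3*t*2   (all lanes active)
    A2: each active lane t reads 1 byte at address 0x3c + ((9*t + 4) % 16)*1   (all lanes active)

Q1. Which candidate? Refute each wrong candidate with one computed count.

A: A2 gives 3 transactions, not 4
C: A1 gives 1 transaction, not 3
B: all counts match (3,4)

Answer: B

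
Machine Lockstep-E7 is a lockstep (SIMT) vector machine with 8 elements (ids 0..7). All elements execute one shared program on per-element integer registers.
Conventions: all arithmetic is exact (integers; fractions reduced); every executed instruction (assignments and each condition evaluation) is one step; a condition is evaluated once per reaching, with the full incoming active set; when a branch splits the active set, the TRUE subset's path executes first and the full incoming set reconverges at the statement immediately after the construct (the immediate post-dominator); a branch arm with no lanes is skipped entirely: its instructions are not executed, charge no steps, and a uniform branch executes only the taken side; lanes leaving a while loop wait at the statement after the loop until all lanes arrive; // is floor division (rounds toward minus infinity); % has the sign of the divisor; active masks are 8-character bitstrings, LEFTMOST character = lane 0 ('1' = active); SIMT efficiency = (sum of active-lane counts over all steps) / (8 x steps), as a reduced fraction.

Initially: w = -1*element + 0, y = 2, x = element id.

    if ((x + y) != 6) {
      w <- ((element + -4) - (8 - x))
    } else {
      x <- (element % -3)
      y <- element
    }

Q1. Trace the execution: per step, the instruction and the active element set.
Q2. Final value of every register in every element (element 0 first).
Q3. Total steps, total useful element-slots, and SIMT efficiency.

step 0: eval ((x + y) != 6)          11111111
step 1: w <- ((element + -4) - (8 - x)) 11110111
step 2: x <- (element % -3)          00001000
step 3: y <- element                 00001000

Answer: 4 steps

w: -12,-10,-8,-6,-4,-2,0,2
y: 2,2,2,2,4,2,2,2
x: 0,1,2,3,-2,5,6,7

steps = 4; useful = 17; efficiency = 17/32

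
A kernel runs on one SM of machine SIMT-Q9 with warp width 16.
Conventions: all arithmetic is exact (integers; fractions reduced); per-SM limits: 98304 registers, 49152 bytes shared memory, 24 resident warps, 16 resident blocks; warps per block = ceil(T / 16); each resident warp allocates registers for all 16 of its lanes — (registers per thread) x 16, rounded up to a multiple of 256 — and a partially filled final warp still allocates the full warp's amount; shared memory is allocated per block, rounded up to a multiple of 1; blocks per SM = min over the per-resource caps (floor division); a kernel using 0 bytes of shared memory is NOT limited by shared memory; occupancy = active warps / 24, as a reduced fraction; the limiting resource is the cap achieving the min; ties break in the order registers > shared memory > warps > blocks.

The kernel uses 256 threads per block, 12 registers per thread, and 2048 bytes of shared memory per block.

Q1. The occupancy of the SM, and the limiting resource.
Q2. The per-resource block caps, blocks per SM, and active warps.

Answer: occupancy 2/3, limited by warps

registers: 24 blocks
shared memory: 24 blocks
warps: 1 block
blocks: 16 blocks

Answer: 1 block, 16 active warps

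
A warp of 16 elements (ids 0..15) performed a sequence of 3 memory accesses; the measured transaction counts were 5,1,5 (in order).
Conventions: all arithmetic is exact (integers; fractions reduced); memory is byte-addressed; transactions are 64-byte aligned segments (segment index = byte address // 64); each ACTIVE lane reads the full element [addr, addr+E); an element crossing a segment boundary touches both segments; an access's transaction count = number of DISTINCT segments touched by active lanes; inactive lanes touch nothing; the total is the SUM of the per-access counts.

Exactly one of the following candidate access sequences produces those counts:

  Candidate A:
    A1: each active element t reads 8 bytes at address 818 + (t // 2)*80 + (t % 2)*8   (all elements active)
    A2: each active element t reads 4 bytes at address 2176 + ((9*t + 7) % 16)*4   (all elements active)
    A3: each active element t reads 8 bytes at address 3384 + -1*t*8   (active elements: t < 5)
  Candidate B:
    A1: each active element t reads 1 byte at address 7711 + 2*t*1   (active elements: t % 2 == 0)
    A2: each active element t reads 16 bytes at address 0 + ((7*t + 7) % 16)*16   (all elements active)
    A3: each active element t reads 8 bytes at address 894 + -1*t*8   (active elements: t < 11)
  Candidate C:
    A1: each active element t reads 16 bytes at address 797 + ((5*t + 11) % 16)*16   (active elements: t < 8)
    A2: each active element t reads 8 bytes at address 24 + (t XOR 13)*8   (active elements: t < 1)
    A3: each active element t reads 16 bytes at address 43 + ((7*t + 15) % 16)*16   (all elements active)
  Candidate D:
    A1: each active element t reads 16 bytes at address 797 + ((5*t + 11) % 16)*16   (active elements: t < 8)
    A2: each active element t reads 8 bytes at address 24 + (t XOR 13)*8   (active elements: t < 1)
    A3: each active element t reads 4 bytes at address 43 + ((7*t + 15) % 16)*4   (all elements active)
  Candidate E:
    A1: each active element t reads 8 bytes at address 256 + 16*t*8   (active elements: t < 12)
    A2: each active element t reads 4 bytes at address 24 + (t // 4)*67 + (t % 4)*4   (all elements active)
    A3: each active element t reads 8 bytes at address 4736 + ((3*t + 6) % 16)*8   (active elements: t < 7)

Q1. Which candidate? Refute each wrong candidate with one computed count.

A: A1 gives 10 transactions, not 5
B: A1 gives 1 transaction, not 5
D: A3 gives 2 transactions, not 5
E: A1 gives 12 transactions, not 5
C: all counts match (5,1,5)

Answer: C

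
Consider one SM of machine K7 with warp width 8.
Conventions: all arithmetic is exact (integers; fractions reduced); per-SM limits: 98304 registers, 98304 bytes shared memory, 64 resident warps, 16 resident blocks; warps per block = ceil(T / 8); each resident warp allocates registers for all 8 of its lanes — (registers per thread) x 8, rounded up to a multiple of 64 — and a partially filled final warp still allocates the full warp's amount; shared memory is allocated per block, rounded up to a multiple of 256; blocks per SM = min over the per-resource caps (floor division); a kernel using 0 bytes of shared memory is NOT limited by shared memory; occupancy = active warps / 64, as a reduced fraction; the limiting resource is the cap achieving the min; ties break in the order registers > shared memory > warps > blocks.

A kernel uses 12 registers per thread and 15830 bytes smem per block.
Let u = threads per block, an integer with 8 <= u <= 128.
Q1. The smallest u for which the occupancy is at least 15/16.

Answer: u = 73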